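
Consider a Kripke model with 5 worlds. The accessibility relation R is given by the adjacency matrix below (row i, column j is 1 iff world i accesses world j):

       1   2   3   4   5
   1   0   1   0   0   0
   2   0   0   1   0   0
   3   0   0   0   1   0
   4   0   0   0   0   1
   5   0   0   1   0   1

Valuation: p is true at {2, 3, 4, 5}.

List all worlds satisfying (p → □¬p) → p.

1: p → □¬p is T, p is F. ✗
2: p → □¬p is F, p is T. ✓
3: p → □¬p is F, p is T. ✓
4: p → □¬p is F, p is T. ✓
5: p → □¬p is F, p is T. ✓

{2, 3, 4, 5}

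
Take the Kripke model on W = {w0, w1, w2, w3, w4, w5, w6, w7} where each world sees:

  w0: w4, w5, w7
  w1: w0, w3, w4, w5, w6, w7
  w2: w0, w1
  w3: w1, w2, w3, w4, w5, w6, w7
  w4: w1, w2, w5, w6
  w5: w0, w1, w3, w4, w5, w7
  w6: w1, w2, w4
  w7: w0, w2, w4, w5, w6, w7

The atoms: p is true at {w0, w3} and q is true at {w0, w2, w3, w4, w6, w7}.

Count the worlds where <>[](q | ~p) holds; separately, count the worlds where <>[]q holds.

8 and 0

For <>[](q | ~p):
w0: successors {w4, w5, w7}; [](q | ~p) there: w4:T, w5:T, w7:T. ✓
w1: successors {w0, w3, w4, w5, w6, w7}; [](q | ~p) there: w0:T, w3:T, w4:T, w5:T, w6:T, w7:T. ✓
w2: successors {w0, w1}; [](q | ~p) there: w0:T, w1:T. ✓
w3: successors {w1, w2, w3, w4, w5, w6, w7}; [](q | ~p) there: w1:T, w2:T, w3:T, w4:T, w5:T, w6:T, w7:T. ✓
w4: successors {w1, w2, w5, w6}; [](q | ~p) there: w1:T, w2:T, w5:T, w6:T. ✓
w5: successors {w0, w1, w3, w4, w5, w7}; [](q | ~p) there: w0:T, w1:T, w3:T, w4:T, w5:T, w7:T. ✓
w6: successors {w1, w2, w4}; [](q | ~p) there: w1:T, w2:T, w4:T. ✓
w7: successors {w0, w2, w4, w5, w6, w7}; [](q | ~p) there: w0:T, w2:T, w4:T, w5:T, w6:T, w7:T. ✓
— 8 worlds.
For <>[]q:
w0: successors {w4, w5, w7}; []q there: w4:F, w5:F, w7:F. ✗
w1: successors {w0, w3, w4, w5, w6, w7}; []q there: w0:F, w3:F, w4:F, w5:F, w6:F, w7:F. ✗
w2: successors {w0, w1}; []q there: w0:F, w1:F. ✗
w3: successors {w1, w2, w3, w4, w5, w6, w7}; []q there: w1:F, w2:F, w3:F, w4:F, w5:F, w6:F, w7:F. ✗
w4: successors {w1, w2, w5, w6}; []q there: w1:F, w2:F, w5:F, w6:F. ✗
w5: successors {w0, w1, w3, w4, w5, w7}; []q there: w0:F, w1:F, w3:F, w4:F, w5:F, w7:F. ✗
w6: successors {w1, w2, w4}; []q there: w1:F, w2:F, w4:F. ✗
w7: successors {w0, w2, w4, w5, w6, w7}; []q there: w0:F, w2:F, w4:F, w5:F, w6:F, w7:F. ✗
— 0 worlds.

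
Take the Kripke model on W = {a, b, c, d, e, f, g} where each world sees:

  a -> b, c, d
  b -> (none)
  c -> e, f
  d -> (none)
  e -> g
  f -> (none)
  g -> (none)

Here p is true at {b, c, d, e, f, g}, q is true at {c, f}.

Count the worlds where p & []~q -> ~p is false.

a: p & []~q is F, ~p is T. ✓
b: p & []~q is T, ~p is F. ✗
c: p & []~q is F, ~p is F. ✓
d: p & []~q is T, ~p is F. ✗
e: p & []~q is T, ~p is F. ✗
f: p & []~q is T, ~p is F. ✗
g: p & []~q is T, ~p is F. ✗
Satisfying worlds: {a, c}.
So p & []~q -> ~p fails at the other 5 worlds.

5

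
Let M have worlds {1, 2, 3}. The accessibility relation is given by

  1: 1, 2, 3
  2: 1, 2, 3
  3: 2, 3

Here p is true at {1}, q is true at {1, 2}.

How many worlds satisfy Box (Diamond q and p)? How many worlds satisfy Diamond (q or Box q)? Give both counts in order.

For Box (Diamond q and p):
1: successors {1, 2, 3}; Diamond q and p there: 1:T, 2:F, 3:F. ✗
2: successors {1, 2, 3}; Diamond q and p there: 1:T, 2:F, 3:F. ✗
3: successors {2, 3}; Diamond q and p there: 2:F, 3:F. ✗
— 0 worlds.
For Diamond (q or Box q):
1: successors {1, 2, 3}; q or Box q there: 1:T, 2:T, 3:F. ✓
2: successors {1, 2, 3}; q or Box q there: 1:T, 2:T, 3:F. ✓
3: successors {2, 3}; q or Box q there: 2:T, 3:F. ✓
— 3 worlds.

0 and 3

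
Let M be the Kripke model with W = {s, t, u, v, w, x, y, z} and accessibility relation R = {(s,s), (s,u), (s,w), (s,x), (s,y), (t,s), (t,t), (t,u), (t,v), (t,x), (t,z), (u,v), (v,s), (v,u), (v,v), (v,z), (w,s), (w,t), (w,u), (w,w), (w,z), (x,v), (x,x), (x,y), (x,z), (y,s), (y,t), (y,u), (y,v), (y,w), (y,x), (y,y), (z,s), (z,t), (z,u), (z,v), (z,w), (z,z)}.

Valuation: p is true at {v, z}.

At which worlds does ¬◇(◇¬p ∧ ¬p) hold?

s: ◇(◇¬p ∧ ¬p) is T. ✗
t: ◇(◇¬p ∧ ¬p) is T. ✗
u: ◇(◇¬p ∧ ¬p) is F. ✓
v: ◇(◇¬p ∧ ¬p) is T. ✗
w: ◇(◇¬p ∧ ¬p) is T. ✗
x: ◇(◇¬p ∧ ¬p) is T. ✗
y: ◇(◇¬p ∧ ¬p) is T. ✗
z: ◇(◇¬p ∧ ¬p) is T. ✗

{u}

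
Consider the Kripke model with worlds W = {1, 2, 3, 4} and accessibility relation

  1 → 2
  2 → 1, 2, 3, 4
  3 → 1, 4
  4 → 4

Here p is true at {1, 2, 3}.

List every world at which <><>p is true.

1: successors {2}; <>p there: 2:T. ✓
2: successors {1, 2, 3, 4}; <>p there: 1:T, 2:T, 3:T, 4:F. ✓
3: successors {1, 4}; <>p there: 1:T, 4:F. ✓
4: successors {4}; <>p there: 4:F. ✗

{1, 2, 3}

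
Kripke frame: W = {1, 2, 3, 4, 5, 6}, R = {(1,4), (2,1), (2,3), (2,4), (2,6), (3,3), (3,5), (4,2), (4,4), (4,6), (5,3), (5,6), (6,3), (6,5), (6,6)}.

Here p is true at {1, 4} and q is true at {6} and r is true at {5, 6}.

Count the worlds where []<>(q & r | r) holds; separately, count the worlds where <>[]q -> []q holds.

For []<>(q & r | r):
1: successors {4}; <>(q & r | r) there: 4:T. ✓
2: successors {1, 3, 4, 6}; <>(q & r | r) there: 1:F, 3:T, 4:T, 6:T. ✗
3: successors {3, 5}; <>(q & r | r) there: 3:T, 5:T. ✓
4: successors {2, 4, 6}; <>(q & r | r) there: 2:T, 4:T, 6:T. ✓
5: successors {3, 6}; <>(q & r | r) there: 3:T, 6:T. ✓
6: successors {3, 5, 6}; <>(q & r | r) there: 3:T, 5:T, 6:T. ✓
— 5 worlds.
For <>[]q -> []q:
1: <>[]q is F, []q is F. ✓
2: <>[]q is F, []q is F. ✓
3: <>[]q is F, []q is F. ✓
4: <>[]q is F, []q is F. ✓
5: <>[]q is F, []q is F. ✓
6: <>[]q is F, []q is F. ✓
— 6 worlds.

5 and 6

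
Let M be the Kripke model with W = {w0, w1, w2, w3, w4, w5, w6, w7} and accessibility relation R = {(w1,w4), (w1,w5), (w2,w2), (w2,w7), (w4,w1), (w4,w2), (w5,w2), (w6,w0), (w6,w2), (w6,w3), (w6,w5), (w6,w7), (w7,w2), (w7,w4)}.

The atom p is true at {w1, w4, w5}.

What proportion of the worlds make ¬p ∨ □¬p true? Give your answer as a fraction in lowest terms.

w0: ¬p is T, □¬p is T. ✓
w1: ¬p is F, □¬p is F. ✗
w2: ¬p is T, □¬p is T. ✓
w3: ¬p is T, □¬p is T. ✓
w4: ¬p is F, □¬p is F. ✗
w5: ¬p is F, □¬p is T. ✓
w6: ¬p is T, □¬p is F. ✓
w7: ¬p is T, □¬p is F. ✓
That's 6 of 8 worlds, so 6/8 = 3/4.

3/4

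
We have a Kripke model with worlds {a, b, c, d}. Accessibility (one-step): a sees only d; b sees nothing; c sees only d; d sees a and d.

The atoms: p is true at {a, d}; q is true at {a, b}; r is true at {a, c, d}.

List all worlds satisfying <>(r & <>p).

a: successors {d}; r & <>p there: d:T. ✓
b: no successors, so <>(r & <>p) fails. ✗
c: successors {d}; r & <>p there: d:T. ✓
d: successors {a, d}; r & <>p there: a:T, d:T. ✓

{a, c, d}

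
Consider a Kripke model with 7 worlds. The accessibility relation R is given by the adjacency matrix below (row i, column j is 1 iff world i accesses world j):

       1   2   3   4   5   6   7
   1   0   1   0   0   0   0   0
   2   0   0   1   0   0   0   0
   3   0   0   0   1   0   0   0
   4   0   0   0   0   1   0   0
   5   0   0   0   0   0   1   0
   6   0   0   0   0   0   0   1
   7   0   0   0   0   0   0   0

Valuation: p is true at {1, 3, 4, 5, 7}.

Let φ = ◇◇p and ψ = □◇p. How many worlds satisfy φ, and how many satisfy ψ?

4 and 5

For ◇◇p:
1: successors {2}; ◇p there: 2:T. ✓
2: successors {3}; ◇p there: 3:T. ✓
3: successors {4}; ◇p there: 4:T. ✓
4: successors {5}; ◇p there: 5:F. ✗
5: successors {6}; ◇p there: 6:T. ✓
6: successors {7}; ◇p there: 7:F. ✗
7: no successors, so ◇◇p fails. ✗
— 4 worlds.
For □◇p:
1: successors {2}; ◇p there: 2:T. ✓
2: successors {3}; ◇p there: 3:T. ✓
3: successors {4}; ◇p there: 4:T. ✓
4: successors {5}; ◇p there: 5:F. ✗
5: successors {6}; ◇p there: 6:T. ✓
6: successors {7}; ◇p there: 7:F. ✗
7: no successors, so □◇p holds vacuously. ✓
— 5 worlds.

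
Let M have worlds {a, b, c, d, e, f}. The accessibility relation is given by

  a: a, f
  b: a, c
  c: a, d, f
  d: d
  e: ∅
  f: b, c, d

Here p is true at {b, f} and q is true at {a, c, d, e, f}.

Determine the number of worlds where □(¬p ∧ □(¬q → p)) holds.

a: successors {a, f}; ¬p ∧ □(¬q → p) there: a:T, f:F. ✗
b: successors {a, c}; ¬p ∧ □(¬q → p) there: a:T, c:T. ✓
c: successors {a, d, f}; ¬p ∧ □(¬q → p) there: a:T, d:T, f:F. ✗
d: successors {d}; ¬p ∧ □(¬q → p) there: d:T. ✓
e: no successors, so □(¬p ∧ □(¬q → p)) holds vacuously. ✓
f: successors {b, c, d}; ¬p ∧ □(¬q → p) there: b:F, c:T, d:T. ✗
Satisfying worlds: {b, d, e}.

3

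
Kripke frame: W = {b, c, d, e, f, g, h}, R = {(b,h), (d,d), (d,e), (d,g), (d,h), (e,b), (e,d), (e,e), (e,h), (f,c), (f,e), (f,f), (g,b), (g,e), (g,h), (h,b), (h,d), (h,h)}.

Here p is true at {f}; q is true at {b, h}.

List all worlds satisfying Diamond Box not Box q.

{d, e, f, g, h}

b: successors {h}; Box not Box q there: h:F. ✗
c: no successors, so Diamond Box not Box q fails. ✗
d: successors {d, e, g, h}; Box not Box q there: d:T, e:F, g:F, h:F. ✓
e: successors {b, d, e, h}; Box not Box q there: b:T, d:T, e:F, h:F. ✓
f: successors {c, e, f}; Box not Box q there: c:T, e:F, f:F. ✓
g: successors {b, e, h}; Box not Box q there: b:T, e:F, h:F. ✓
h: successors {b, d, h}; Box not Box q there: b:T, d:T, h:F. ✓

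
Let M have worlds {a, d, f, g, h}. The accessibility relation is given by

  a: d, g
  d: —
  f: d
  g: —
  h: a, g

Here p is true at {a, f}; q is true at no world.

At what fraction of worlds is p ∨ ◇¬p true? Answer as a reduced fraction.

a: p is T, ◇¬p is T. ✓
d: p is F, ◇¬p is F. ✗
f: p is T, ◇¬p is T. ✓
g: p is F, ◇¬p is F. ✗
h: p is F, ◇¬p is T. ✓
That's 3 of 5 worlds, so 3/5.

3/5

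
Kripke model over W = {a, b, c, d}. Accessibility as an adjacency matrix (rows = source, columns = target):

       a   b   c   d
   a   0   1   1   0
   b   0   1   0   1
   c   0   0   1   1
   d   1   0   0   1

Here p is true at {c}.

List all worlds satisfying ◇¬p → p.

{c}

a: ◇¬p is T, p is F. ✗
b: ◇¬p is T, p is F. ✗
c: ◇¬p is T, p is T. ✓
d: ◇¬p is T, p is F. ✗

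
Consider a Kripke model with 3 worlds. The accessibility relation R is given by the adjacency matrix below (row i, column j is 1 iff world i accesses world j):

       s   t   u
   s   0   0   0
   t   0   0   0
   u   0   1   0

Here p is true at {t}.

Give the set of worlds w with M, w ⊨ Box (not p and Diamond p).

s: no successors, so Box (not p and Diamond p) holds vacuously. ✓
t: no successors, so Box (not p and Diamond p) holds vacuously. ✓
u: successors {t}; not p and Diamond p there: t:F. ✗

{s, t}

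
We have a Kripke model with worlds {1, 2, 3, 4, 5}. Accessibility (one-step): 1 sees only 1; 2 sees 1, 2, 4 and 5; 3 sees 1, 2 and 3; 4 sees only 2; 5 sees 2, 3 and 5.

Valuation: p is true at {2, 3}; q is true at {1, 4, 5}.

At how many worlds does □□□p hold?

0

1: successors {1}; □□p there: 1:F. ✗
2: successors {1, 2, 4, 5}; □□p there: 1:F, 2:F, 4:F, 5:F. ✗
3: successors {1, 2, 3}; □□p there: 1:F, 2:F, 3:F. ✗
4: successors {2}; □□p there: 2:F. ✗
5: successors {2, 3, 5}; □□p there: 2:F, 3:F, 5:F. ✗
Satisfying worlds: ∅.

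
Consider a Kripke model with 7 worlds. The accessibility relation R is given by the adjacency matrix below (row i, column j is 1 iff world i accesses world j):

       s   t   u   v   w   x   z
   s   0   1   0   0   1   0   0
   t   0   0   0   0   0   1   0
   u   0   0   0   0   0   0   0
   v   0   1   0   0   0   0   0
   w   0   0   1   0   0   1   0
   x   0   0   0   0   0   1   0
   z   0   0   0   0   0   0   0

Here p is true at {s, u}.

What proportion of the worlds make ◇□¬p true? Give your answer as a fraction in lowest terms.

5/7

s: successors {t, w}; □¬p there: t:T, w:F. ✓
t: successors {x}; □¬p there: x:T. ✓
u: no successors, so ◇□¬p fails. ✗
v: successors {t}; □¬p there: t:T. ✓
w: successors {u, x}; □¬p there: u:T, x:T. ✓
x: successors {x}; □¬p there: x:T. ✓
z: no successors, so ◇□¬p fails. ✗
That's 5 of 7 worlds, so 5/7.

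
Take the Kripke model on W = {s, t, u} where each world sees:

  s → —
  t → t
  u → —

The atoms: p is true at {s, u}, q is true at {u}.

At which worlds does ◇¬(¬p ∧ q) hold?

s: no successors, so ◇¬(¬p ∧ q) fails. ✗
t: successors {t}; ¬(¬p ∧ q) there: t:T. ✓
u: no successors, so ◇¬(¬p ∧ q) fails. ✗

{t}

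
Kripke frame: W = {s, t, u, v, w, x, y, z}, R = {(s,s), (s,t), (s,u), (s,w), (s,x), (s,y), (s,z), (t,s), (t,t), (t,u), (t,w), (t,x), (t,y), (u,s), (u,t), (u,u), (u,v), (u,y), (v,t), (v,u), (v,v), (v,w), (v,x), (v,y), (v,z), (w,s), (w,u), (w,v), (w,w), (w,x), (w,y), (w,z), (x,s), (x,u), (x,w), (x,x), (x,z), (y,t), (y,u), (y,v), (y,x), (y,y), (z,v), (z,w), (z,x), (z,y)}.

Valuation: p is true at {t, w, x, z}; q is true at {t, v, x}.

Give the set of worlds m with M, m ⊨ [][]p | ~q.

{s, u, w, y, z}

s: [][]p is F, ~q is T. ✓
t: [][]p is F, ~q is F. ✗
u: [][]p is F, ~q is T. ✓
v: [][]p is F, ~q is F. ✗
w: [][]p is F, ~q is T. ✓
x: [][]p is F, ~q is F. ✗
y: [][]p is F, ~q is T. ✓
z: [][]p is F, ~q is T. ✓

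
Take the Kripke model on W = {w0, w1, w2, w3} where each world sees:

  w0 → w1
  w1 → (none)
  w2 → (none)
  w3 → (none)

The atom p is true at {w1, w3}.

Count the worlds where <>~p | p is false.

w0: <>~p is F, p is F. ✗
w1: <>~p is F, p is T. ✓
w2: <>~p is F, p is F. ✗
w3: <>~p is F, p is T. ✓
Satisfying worlds: {w1, w3}.
So <>~p | p fails at the other 2 worlds.

2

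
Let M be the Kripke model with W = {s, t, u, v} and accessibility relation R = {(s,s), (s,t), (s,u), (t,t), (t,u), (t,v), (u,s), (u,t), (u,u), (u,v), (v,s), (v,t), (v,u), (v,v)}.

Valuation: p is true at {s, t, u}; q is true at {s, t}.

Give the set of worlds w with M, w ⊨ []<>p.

{s, t, u, v}

s: successors {s, t, u}; <>p there: s:T, t:T, u:T. ✓
t: successors {t, u, v}; <>p there: t:T, u:T, v:T. ✓
u: successors {s, t, u, v}; <>p there: s:T, t:T, u:T, v:T. ✓
v: successors {s, t, u, v}; <>p there: s:T, t:T, u:T, v:T. ✓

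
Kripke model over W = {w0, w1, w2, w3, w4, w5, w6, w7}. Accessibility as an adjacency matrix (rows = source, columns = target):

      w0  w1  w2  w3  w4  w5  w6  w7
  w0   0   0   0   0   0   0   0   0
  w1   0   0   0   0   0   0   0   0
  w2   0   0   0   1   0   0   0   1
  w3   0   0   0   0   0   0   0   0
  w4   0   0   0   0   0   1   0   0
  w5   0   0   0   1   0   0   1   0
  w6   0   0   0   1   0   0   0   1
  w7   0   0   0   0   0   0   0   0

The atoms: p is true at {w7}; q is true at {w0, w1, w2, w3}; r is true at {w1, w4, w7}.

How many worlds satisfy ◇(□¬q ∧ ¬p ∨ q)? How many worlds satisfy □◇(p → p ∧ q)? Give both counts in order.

For ◇(□¬q ∧ ¬p ∨ q):
w0: no successors, so ◇(□¬q ∧ ¬p ∨ q) fails. ✗
w1: no successors, so ◇(□¬q ∧ ¬p ∨ q) fails. ✗
w2: successors {w3, w7}; □¬q ∧ ¬p ∨ q there: w3:T, w7:F. ✓
w3: no successors, so ◇(□¬q ∧ ¬p ∨ q) fails. ✗
w4: successors {w5}; □¬q ∧ ¬p ∨ q there: w5:F. ✗
w5: successors {w3, w6}; □¬q ∧ ¬p ∨ q there: w3:T, w6:F. ✓
w6: successors {w3, w7}; □¬q ∧ ¬p ∨ q there: w3:T, w7:F. ✓
w7: no successors, so ◇(□¬q ∧ ¬p ∨ q) fails. ✗
— 3 worlds.
For □◇(p → p ∧ q):
w0: no successors, so □◇(p → p ∧ q) holds vacuously. ✓
w1: no successors, so □◇(p → p ∧ q) holds vacuously. ✓
w2: successors {w3, w7}; ◇(p → p ∧ q) there: w3:F, w7:F. ✗
w3: no successors, so □◇(p → p ∧ q) holds vacuously. ✓
w4: successors {w5}; ◇(p → p ∧ q) there: w5:T. ✓
w5: successors {w3, w6}; ◇(p → p ∧ q) there: w3:F, w6:T. ✗
w6: successors {w3, w7}; ◇(p → p ∧ q) there: w3:F, w7:F. ✗
w7: no successors, so □◇(p → p ∧ q) holds vacuously. ✓
— 5 worlds.

3 and 5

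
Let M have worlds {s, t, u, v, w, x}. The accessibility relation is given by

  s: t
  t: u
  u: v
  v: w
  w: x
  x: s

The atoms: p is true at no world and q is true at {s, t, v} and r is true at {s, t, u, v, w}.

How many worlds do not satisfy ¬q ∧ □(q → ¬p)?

s: ¬q is F, □(q → ¬p) is T. ✗
t: ¬q is F, □(q → ¬p) is T. ✗
u: ¬q is T, □(q → ¬p) is T. ✓
v: ¬q is F, □(q → ¬p) is T. ✗
w: ¬q is T, □(q → ¬p) is T. ✓
x: ¬q is T, □(q → ¬p) is T. ✓
Satisfying worlds: {u, w, x}.
So ¬q ∧ □(q → ¬p) fails at the other 3 worlds.

3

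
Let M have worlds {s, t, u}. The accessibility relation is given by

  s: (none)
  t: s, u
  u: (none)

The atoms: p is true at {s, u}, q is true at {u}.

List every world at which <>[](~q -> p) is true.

{t}

s: no successors, so <>[](~q -> p) fails. ✗
t: successors {s, u}; [](~q -> p) there: s:T, u:T. ✓
u: no successors, so <>[](~q -> p) fails. ✗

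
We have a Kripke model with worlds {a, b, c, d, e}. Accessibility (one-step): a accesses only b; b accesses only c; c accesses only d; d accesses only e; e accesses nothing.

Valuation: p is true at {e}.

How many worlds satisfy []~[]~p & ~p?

1

a: []~[]~p is F, ~p is T. ✗
b: []~[]~p is F, ~p is T. ✗
c: []~[]~p is T, ~p is T. ✓
d: []~[]~p is F, ~p is T. ✗
e: []~[]~p is T, ~p is F. ✗
Satisfying worlds: {c}.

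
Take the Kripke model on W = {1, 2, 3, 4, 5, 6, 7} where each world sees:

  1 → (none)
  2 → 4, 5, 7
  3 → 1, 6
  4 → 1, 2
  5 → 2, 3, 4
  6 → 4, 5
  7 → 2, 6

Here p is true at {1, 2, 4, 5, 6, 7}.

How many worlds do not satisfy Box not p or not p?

1: Box not p is T, not p is F. ✓
2: Box not p is F, not p is F. ✗
3: Box not p is F, not p is T. ✓
4: Box not p is F, not p is F. ✗
5: Box not p is F, not p is F. ✗
6: Box not p is F, not p is F. ✗
7: Box not p is F, not p is F. ✗
Satisfying worlds: {1, 3}.
So Box not p or not p fails at the other 5 worlds.

5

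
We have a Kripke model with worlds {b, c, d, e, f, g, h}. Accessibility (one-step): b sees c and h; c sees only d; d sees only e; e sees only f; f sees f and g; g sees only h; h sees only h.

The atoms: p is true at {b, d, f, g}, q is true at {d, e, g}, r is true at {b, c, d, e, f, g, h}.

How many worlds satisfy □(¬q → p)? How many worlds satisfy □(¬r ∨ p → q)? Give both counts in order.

For □(¬q → p):
b: successors {c, h}; ¬q → p there: c:F, h:F. ✗
c: successors {d}; ¬q → p there: d:T. ✓
d: successors {e}; ¬q → p there: e:T. ✓
e: successors {f}; ¬q → p there: f:T. ✓
f: successors {f, g}; ¬q → p there: f:T, g:T. ✓
g: successors {h}; ¬q → p there: h:F. ✗
h: successors {h}; ¬q → p there: h:F. ✗
— 4 worlds.
For □(¬r ∨ p → q):
b: successors {c, h}; ¬r ∨ p → q there: c:T, h:T. ✓
c: successors {d}; ¬r ∨ p → q there: d:T. ✓
d: successors {e}; ¬r ∨ p → q there: e:T. ✓
e: successors {f}; ¬r ∨ p → q there: f:F. ✗
f: successors {f, g}; ¬r ∨ p → q there: f:F, g:T. ✗
g: successors {h}; ¬r ∨ p → q there: h:T. ✓
h: successors {h}; ¬r ∨ p → q there: h:T. ✓
— 5 worlds.

4 and 5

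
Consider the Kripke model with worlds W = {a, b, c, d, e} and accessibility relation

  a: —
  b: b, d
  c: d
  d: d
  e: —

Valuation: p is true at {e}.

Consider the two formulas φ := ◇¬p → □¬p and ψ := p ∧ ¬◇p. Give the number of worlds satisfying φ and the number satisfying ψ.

For ◇¬p → □¬p:
a: ◇¬p is F, □¬p is T. ✓
b: ◇¬p is T, □¬p is T. ✓
c: ◇¬p is T, □¬p is T. ✓
d: ◇¬p is T, □¬p is T. ✓
e: ◇¬p is F, □¬p is T. ✓
— 5 worlds.
For p ∧ ¬◇p:
a: p is F, ¬◇p is T. ✗
b: p is F, ¬◇p is T. ✗
c: p is F, ¬◇p is T. ✗
d: p is F, ¬◇p is T. ✗
e: p is T, ¬◇p is T. ✓
— 1 world.

5 and 1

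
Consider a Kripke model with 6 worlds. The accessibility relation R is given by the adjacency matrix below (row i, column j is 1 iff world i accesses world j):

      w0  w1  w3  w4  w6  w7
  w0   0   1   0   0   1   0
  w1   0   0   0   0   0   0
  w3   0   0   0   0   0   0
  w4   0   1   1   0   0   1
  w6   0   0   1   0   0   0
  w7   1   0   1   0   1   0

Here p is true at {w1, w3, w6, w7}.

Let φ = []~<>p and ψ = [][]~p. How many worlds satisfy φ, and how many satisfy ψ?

3 and 3

For []~<>p:
w0: successors {w1, w6}; ~<>p there: w1:T, w6:F. ✗
w1: no successors, so []~<>p holds vacuously. ✓
w3: no successors, so []~<>p holds vacuously. ✓
w4: successors {w1, w3, w7}; ~<>p there: w1:T, w3:T, w7:F. ✗
w6: successors {w3}; ~<>p there: w3:T. ✓
w7: successors {w0, w3, w6}; ~<>p there: w0:F, w3:T, w6:F. ✗
— 3 worlds.
For [][]~p:
w0: successors {w1, w6}; []~p there: w1:T, w6:F. ✗
w1: no successors, so [][]~p holds vacuously. ✓
w3: no successors, so [][]~p holds vacuously. ✓
w4: successors {w1, w3, w7}; []~p there: w1:T, w3:T, w7:F. ✗
w6: successors {w3}; []~p there: w3:T. ✓
w7: successors {w0, w3, w6}; []~p there: w0:F, w3:T, w6:F. ✗
— 3 worlds.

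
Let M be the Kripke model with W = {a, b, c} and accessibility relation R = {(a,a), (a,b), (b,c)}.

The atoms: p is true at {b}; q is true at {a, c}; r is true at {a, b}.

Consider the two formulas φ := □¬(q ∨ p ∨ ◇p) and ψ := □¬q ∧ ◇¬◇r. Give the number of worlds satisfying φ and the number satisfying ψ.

For □¬(q ∨ p ∨ ◇p):
a: successors {a, b}; ¬(q ∨ p ∨ ◇p) there: a:F, b:F. ✗
b: successors {c}; ¬(q ∨ p ∨ ◇p) there: c:F. ✗
c: no successors, so □¬(q ∨ p ∨ ◇p) holds vacuously. ✓
— 1 world.
For □¬q ∧ ◇¬◇r:
a: □¬q is F, ◇¬◇r is T. ✗
b: □¬q is F, ◇¬◇r is T. ✗
c: □¬q is T, ◇¬◇r is F. ✗
— 0 worlds.

1 and 0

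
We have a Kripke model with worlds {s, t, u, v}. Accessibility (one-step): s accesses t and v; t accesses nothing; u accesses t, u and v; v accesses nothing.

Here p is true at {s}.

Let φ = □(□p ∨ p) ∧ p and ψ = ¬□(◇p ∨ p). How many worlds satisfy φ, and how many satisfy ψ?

For □(□p ∨ p) ∧ p:
s: □(□p ∨ p) is T, p is T. ✓
t: □(□p ∨ p) is T, p is F. ✗
u: □(□p ∨ p) is F, p is F. ✗
v: □(□p ∨ p) is T, p is F. ✗
— 1 world.
For ¬□(◇p ∨ p):
s: □(◇p ∨ p) is F. ✓
t: □(◇p ∨ p) is T. ✗
u: □(◇p ∨ p) is F. ✓
v: □(◇p ∨ p) is T. ✗
— 2 worlds.

1 and 2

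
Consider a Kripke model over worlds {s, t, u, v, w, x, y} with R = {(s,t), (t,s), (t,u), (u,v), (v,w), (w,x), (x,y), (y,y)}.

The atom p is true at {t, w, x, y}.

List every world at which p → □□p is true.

{s, u, v, w, x, y}

s: p is F, □□p is F. ✓
t: p is T, □□p is F. ✗
u: p is F, □□p is T. ✓
v: p is F, □□p is T. ✓
w: p is T, □□p is T. ✓
x: p is T, □□p is T. ✓
y: p is T, □□p is T. ✓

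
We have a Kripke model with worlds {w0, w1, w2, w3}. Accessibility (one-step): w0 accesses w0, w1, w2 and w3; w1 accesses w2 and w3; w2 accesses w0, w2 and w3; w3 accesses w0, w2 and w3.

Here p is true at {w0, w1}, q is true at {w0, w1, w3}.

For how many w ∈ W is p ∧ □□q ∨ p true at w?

2

w0: p ∧ □□q is F, p is T. ✓
w1: p ∧ □□q is F, p is T. ✓
w2: p ∧ □□q is F, p is F. ✗
w3: p ∧ □□q is F, p is F. ✗
Satisfying worlds: {w0, w1}.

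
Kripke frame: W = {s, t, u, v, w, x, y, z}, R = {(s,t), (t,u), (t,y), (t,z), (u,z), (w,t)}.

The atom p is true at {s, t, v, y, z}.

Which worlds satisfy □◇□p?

s: successors {t}; ◇□p there: t:T. ✓
t: successors {u, y, z}; ◇□p there: u:T, y:F, z:F. ✗
u: successors {z}; ◇□p there: z:F. ✗
v: no successors, so □◇□p holds vacuously. ✓
w: successors {t}; ◇□p there: t:T. ✓
x: no successors, so □◇□p holds vacuously. ✓
y: no successors, so □◇□p holds vacuously. ✓
z: no successors, so □◇□p holds vacuously. ✓

{s, v, w, x, y, z}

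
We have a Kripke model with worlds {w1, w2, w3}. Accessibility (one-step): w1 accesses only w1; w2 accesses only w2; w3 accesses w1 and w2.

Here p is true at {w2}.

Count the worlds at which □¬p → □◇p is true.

w1: □¬p is T, □◇p is F. ✗
w2: □¬p is F, □◇p is T. ✓
w3: □¬p is F, □◇p is F. ✓
Satisfying worlds: {w2, w3}.

2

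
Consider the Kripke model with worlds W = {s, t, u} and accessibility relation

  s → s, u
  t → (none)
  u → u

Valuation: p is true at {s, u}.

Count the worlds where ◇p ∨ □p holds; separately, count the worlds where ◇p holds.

3 and 2

For ◇p ∨ □p:
s: ◇p is T, □p is T. ✓
t: ◇p is F, □p is T. ✓
u: ◇p is T, □p is T. ✓
— 3 worlds.
For ◇p:
s: successors {s, u}; p there: s:T, u:T. ✓
t: no successors, so ◇p fails. ✗
u: successors {u}; p there: u:T. ✓
— 2 worlds.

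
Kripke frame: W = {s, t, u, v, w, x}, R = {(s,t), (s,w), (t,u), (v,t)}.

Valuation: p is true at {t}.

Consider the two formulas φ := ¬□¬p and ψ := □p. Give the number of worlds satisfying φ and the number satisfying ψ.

For ¬□¬p:
s: □¬p is F. ✓
t: □¬p is T. ✗
u: □¬p is T. ✗
v: □¬p is F. ✓
w: □¬p is T. ✗
x: □¬p is T. ✗
— 2 worlds.
For □p:
s: successors {t, w}; p there: t:T, w:F. ✗
t: successors {u}; p there: u:F. ✗
u: no successors, so □p holds vacuously. ✓
v: successors {t}; p there: t:T. ✓
w: no successors, so □p holds vacuously. ✓
x: no successors, so □p holds vacuously. ✓
— 4 worlds.

2 and 4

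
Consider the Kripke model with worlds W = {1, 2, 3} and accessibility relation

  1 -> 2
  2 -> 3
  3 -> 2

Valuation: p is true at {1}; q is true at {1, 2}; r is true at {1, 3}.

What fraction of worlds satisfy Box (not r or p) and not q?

1: Box (not r or p) is T, not q is F. ✗
2: Box (not r or p) is F, not q is F. ✗
3: Box (not r or p) is T, not q is T. ✓
That's 1 of 3 worlds, so 1/3.

1/3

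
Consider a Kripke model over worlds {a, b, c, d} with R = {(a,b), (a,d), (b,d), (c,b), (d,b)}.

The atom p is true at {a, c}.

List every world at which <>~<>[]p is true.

a: successors {b, d}; ~<>[]p there: b:T, d:T. ✓
b: successors {d}; ~<>[]p there: d:T. ✓
c: successors {b}; ~<>[]p there: b:T. ✓
d: successors {b}; ~<>[]p there: b:T. ✓

{a, b, c, d}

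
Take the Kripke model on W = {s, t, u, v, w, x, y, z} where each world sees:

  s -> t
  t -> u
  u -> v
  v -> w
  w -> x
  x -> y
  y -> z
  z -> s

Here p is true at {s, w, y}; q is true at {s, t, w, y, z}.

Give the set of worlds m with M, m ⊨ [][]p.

{u, w, y}

s: successors {t}; []p there: t:F. ✗
t: successors {u}; []p there: u:F. ✗
u: successors {v}; []p there: v:T. ✓
v: successors {w}; []p there: w:F. ✗
w: successors {x}; []p there: x:T. ✓
x: successors {y}; []p there: y:F. ✗
y: successors {z}; []p there: z:T. ✓
z: successors {s}; []p there: s:F. ✗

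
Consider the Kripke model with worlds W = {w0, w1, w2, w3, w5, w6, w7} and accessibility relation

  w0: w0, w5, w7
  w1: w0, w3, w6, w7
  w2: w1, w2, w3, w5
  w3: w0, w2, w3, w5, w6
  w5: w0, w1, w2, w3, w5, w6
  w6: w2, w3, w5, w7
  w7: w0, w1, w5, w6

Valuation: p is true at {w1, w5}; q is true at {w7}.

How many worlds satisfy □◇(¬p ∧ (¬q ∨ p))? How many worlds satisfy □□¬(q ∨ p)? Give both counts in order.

For □◇(¬p ∧ (¬q ∨ p)):
w0: successors {w0, w5, w7}; ◇(¬p ∧ (¬q ∨ p)) there: w0:T, w5:T, w7:T. ✓
w1: successors {w0, w3, w6, w7}; ◇(¬p ∧ (¬q ∨ p)) there: w0:T, w3:T, w6:T, w7:T. ✓
w2: successors {w1, w2, w3, w5}; ◇(¬p ∧ (¬q ∨ p)) there: w1:T, w2:T, w3:T, w5:T. ✓
w3: successors {w0, w2, w3, w5, w6}; ◇(¬p ∧ (¬q ∨ p)) there: w0:T, w2:T, w3:T, w5:T, w6:T. ✓
w5: successors {w0, w1, w2, w3, w5, w6}; ◇(¬p ∧ (¬q ∨ p)) there: w0:T, w1:T, w2:T, w3:T, w5:T, w6:T. ✓
w6: successors {w2, w3, w5, w7}; ◇(¬p ∧ (¬q ∨ p)) there: w2:T, w3:T, w5:T, w7:T. ✓
w7: successors {w0, w1, w5, w6}; ◇(¬p ∧ (¬q ∨ p)) there: w0:T, w1:T, w5:T, w6:T. ✓
— 7 worlds.
For □□¬(q ∨ p):
w0: successors {w0, w5, w7}; □¬(q ∨ p) there: w0:F, w5:F, w7:F. ✗
w1: successors {w0, w3, w6, w7}; □¬(q ∨ p) there: w0:F, w3:F, w6:F, w7:F. ✗
w2: successors {w1, w2, w3, w5}; □¬(q ∨ p) there: w1:F, w2:F, w3:F, w5:F. ✗
w3: successors {w0, w2, w3, w5, w6}; □¬(q ∨ p) there: w0:F, w2:F, w3:F, w5:F, w6:F. ✗
w5: successors {w0, w1, w2, w3, w5, w6}; □¬(q ∨ p) there: w0:F, w1:F, w2:F, w3:F, w5:F, w6:F. ✗
w6: successors {w2, w3, w5, w7}; □¬(q ∨ p) there: w2:F, w3:F, w5:F, w7:F. ✗
w7: successors {w0, w1, w5, w6}; □¬(q ∨ p) there: w0:F, w1:F, w5:F, w6:F. ✗
— 0 worlds.

7 and 0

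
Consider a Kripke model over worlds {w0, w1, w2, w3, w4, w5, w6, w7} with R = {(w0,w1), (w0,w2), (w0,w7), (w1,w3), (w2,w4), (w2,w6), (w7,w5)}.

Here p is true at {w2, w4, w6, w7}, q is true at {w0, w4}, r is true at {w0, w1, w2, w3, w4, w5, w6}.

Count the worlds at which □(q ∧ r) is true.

4

w0: successors {w1, w2, w7}; q ∧ r there: w1:F, w2:F, w7:F. ✗
w1: successors {w3}; q ∧ r there: w3:F. ✗
w2: successors {w4, w6}; q ∧ r there: w4:T, w6:F. ✗
w3: no successors, so □(q ∧ r) holds vacuously. ✓
w4: no successors, so □(q ∧ r) holds vacuously. ✓
w5: no successors, so □(q ∧ r) holds vacuously. ✓
w6: no successors, so □(q ∧ r) holds vacuously. ✓
w7: successors {w5}; q ∧ r there: w5:F. ✗
Satisfying worlds: {w3, w4, w5, w6}.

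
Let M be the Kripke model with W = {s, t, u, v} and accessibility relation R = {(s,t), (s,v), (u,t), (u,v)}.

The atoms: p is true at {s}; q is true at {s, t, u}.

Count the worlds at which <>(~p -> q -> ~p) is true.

2

s: successors {t, v}; ~p -> q -> ~p there: t:T, v:T. ✓
t: no successors, so <>(~p -> q -> ~p) fails. ✗
u: successors {t, v}; ~p -> q -> ~p there: t:T, v:T. ✓
v: no successors, so <>(~p -> q -> ~p) fails. ✗
Satisfying worlds: {s, u}.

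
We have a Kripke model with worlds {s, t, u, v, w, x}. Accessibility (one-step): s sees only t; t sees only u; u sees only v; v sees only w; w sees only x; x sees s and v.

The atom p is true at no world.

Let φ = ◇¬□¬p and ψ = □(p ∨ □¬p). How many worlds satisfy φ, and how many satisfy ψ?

0 and 6

For ◇¬□¬p:
s: successors {t}; ¬□¬p there: t:F. ✗
t: successors {u}; ¬□¬p there: u:F. ✗
u: successors {v}; ¬□¬p there: v:F. ✗
v: successors {w}; ¬□¬p there: w:F. ✗
w: successors {x}; ¬□¬p there: x:F. ✗
x: successors {s, v}; ¬□¬p there: s:F, v:F. ✗
— 0 worlds.
For □(p ∨ □¬p):
s: successors {t}; p ∨ □¬p there: t:T. ✓
t: successors {u}; p ∨ □¬p there: u:T. ✓
u: successors {v}; p ∨ □¬p there: v:T. ✓
v: successors {w}; p ∨ □¬p there: w:T. ✓
w: successors {x}; p ∨ □¬p there: x:T. ✓
x: successors {s, v}; p ∨ □¬p there: s:T, v:T. ✓
— 6 worlds.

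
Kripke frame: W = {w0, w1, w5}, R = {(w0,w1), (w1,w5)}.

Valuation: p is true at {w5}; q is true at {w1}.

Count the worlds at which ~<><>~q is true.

2

w0: <><>~q is T. ✗
w1: <><>~q is F. ✓
w5: <><>~q is F. ✓
Satisfying worlds: {w1, w5}.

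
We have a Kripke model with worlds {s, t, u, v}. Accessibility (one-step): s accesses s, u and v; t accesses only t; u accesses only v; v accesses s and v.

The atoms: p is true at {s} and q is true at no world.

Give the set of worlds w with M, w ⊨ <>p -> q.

{t, u}

s: <>p is T, q is F. ✗
t: <>p is F, q is F. ✓
u: <>p is F, q is F. ✓
v: <>p is T, q is F. ✗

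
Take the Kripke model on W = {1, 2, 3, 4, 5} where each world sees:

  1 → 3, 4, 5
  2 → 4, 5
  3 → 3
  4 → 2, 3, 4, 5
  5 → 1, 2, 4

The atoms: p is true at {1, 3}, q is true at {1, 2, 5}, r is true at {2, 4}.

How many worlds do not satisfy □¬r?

4

1: successors {3, 4, 5}; ¬r there: 3:T, 4:F, 5:T. ✗
2: successors {4, 5}; ¬r there: 4:F, 5:T. ✗
3: successors {3}; ¬r there: 3:T. ✓
4: successors {2, 3, 4, 5}; ¬r there: 2:F, 3:T, 4:F, 5:T. ✗
5: successors {1, 2, 4}; ¬r there: 1:T, 2:F, 4:F. ✗
Satisfying worlds: {3}.
So □¬r fails at the other 4 worlds.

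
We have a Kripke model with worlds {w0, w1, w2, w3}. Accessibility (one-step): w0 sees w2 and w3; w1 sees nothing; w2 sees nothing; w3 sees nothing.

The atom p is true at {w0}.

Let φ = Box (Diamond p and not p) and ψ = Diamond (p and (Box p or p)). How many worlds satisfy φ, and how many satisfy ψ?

3 and 0

For Box (Diamond p and not p):
w0: successors {w2, w3}; Diamond p and not p there: w2:F, w3:F. ✗
w1: no successors, so Box (Diamond p and not p) holds vacuously. ✓
w2: no successors, so Box (Diamond p and not p) holds vacuously. ✓
w3: no successors, so Box (Diamond p and not p) holds vacuously. ✓
— 3 worlds.
For Diamond (p and (Box p or p)):
w0: successors {w2, w3}; p and (Box p or p) there: w2:F, w3:F. ✗
w1: no successors, so Diamond (p and (Box p or p)) fails. ✗
w2: no successors, so Diamond (p and (Box p or p)) fails. ✗
w3: no successors, so Diamond (p and (Box p or p)) fails. ✗
— 0 worlds.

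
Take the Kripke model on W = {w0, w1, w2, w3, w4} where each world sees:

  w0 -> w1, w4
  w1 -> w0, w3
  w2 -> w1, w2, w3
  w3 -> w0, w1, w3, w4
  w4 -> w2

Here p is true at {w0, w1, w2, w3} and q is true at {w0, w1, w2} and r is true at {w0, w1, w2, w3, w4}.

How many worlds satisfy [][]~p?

0

w0: successors {w1, w4}; []~p there: w1:F, w4:F. ✗
w1: successors {w0, w3}; []~p there: w0:F, w3:F. ✗
w2: successors {w1, w2, w3}; []~p there: w1:F, w2:F, w3:F. ✗
w3: successors {w0, w1, w3, w4}; []~p there: w0:F, w1:F, w3:F, w4:F. ✗
w4: successors {w2}; []~p there: w2:F. ✗
Satisfying worlds: ∅.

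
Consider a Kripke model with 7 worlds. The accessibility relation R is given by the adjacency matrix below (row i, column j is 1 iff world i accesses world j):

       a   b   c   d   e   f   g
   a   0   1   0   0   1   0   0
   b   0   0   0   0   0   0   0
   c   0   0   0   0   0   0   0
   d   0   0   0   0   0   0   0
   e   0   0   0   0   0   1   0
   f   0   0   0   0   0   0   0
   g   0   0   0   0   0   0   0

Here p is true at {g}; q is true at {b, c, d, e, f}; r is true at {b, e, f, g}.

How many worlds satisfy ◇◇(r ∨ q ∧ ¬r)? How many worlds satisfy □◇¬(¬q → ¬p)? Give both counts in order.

1 and 5

For ◇◇(r ∨ q ∧ ¬r):
a: successors {b, e}; ◇(r ∨ q ∧ ¬r) there: b:F, e:T. ✓
b: no successors, so ◇◇(r ∨ q ∧ ¬r) fails. ✗
c: no successors, so ◇◇(r ∨ q ∧ ¬r) fails. ✗
d: no successors, so ◇◇(r ∨ q ∧ ¬r) fails. ✗
e: successors {f}; ◇(r ∨ q ∧ ¬r) there: f:F. ✗
f: no successors, so ◇◇(r ∨ q ∧ ¬r) fails. ✗
g: no successors, so ◇◇(r ∨ q ∧ ¬r) fails. ✗
— 1 world.
For □◇¬(¬q → ¬p):
a: successors {b, e}; ◇¬(¬q → ¬p) there: b:F, e:F. ✗
b: no successors, so □◇¬(¬q → ¬p) holds vacuously. ✓
c: no successors, so □◇¬(¬q → ¬p) holds vacuously. ✓
d: no successors, so □◇¬(¬q → ¬p) holds vacuously. ✓
e: successors {f}; ◇¬(¬q → ¬p) there: f:F. ✗
f: no successors, so □◇¬(¬q → ¬p) holds vacuously. ✓
g: no successors, so □◇¬(¬q → ¬p) holds vacuously. ✓
— 5 worlds.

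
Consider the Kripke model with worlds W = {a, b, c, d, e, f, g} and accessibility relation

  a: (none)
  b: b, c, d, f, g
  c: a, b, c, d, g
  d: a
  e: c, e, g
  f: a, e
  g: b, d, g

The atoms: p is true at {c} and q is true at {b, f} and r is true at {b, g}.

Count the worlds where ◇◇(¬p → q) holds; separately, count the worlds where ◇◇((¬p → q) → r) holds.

For ◇◇(¬p → q):
a: no successors, so ◇◇(¬p → q) fails. ✗
b: successors {b, c, d, f, g}; ◇(¬p → q) there: b:T, c:T, d:F, f:F, g:T. ✓
c: successors {a, b, c, d, g}; ◇(¬p → q) there: a:F, b:T, c:T, d:F, g:T. ✓
d: successors {a}; ◇(¬p → q) there: a:F. ✗
e: successors {c, e, g}; ◇(¬p → q) there: c:T, e:T, g:T. ✓
f: successors {a, e}; ◇(¬p → q) there: a:F, e:T. ✓
g: successors {b, d, g}; ◇(¬p → q) there: b:T, d:F, g:T. ✓
— 5 worlds.
For ◇◇((¬p → q) → r):
a: no successors, so ◇◇((¬p → q) → r) fails. ✗
b: successors {b, c, d, f, g}; ◇((¬p → q) → r) there: b:T, c:T, d:T, f:T, g:T. ✓
c: successors {a, b, c, d, g}; ◇((¬p → q) → r) there: a:F, b:T, c:T, d:T, g:T. ✓
d: successors {a}; ◇((¬p → q) → r) there: a:F. ✗
e: successors {c, e, g}; ◇((¬p → q) → r) there: c:T, e:T, g:T. ✓
f: successors {a, e}; ◇((¬p → q) → r) there: a:F, e:T. ✓
g: successors {b, d, g}; ◇((¬p → q) → r) there: b:T, d:T, g:T. ✓
— 5 worlds.

5 and 5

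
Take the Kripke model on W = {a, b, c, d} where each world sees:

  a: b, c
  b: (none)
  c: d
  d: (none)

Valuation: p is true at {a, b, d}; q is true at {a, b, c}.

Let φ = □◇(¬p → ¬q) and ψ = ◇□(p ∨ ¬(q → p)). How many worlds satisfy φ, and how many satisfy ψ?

2 and 2

For □◇(¬p → ¬q):
a: successors {b, c}; ◇(¬p → ¬q) there: b:F, c:T. ✗
b: no successors, so □◇(¬p → ¬q) holds vacuously. ✓
c: successors {d}; ◇(¬p → ¬q) there: d:F. ✗
d: no successors, so □◇(¬p → ¬q) holds vacuously. ✓
— 2 worlds.
For ◇□(p ∨ ¬(q → p)):
a: successors {b, c}; □(p ∨ ¬(q → p)) there: b:T, c:T. ✓
b: no successors, so ◇□(p ∨ ¬(q → p)) fails. ✗
c: successors {d}; □(p ∨ ¬(q → p)) there: d:T. ✓
d: no successors, so ◇□(p ∨ ¬(q → p)) fails. ✗
— 2 worlds.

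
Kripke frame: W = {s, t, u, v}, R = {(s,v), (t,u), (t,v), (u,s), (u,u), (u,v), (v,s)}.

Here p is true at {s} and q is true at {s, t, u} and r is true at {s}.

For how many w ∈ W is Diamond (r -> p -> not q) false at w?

s: successors {v}; r -> p -> not q there: v:T. ✓
t: successors {u, v}; r -> p -> not q there: u:T, v:T. ✓
u: successors {s, u, v}; r -> p -> not q there: s:F, u:T, v:T. ✓
v: successors {s}; r -> p -> not q there: s:F. ✗
Satisfying worlds: {s, t, u}.
So Diamond (r -> p -> not q) fails at the other 1 world.

1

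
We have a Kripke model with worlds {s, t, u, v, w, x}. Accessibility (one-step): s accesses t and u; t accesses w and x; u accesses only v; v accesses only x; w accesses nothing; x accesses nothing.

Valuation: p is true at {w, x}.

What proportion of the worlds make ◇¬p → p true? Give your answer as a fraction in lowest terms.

2/3

s: ◇¬p is T, p is F. ✗
t: ◇¬p is F, p is F. ✓
u: ◇¬p is T, p is F. ✗
v: ◇¬p is F, p is F. ✓
w: ◇¬p is F, p is T. ✓
x: ◇¬p is F, p is T. ✓
That's 4 of 6 worlds, so 4/6 = 2/3.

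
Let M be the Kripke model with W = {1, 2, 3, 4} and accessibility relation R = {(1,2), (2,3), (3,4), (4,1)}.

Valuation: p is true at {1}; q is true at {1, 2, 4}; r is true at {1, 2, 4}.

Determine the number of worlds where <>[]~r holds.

1

1: successors {2}; []~r there: 2:T. ✓
2: successors {3}; []~r there: 3:F. ✗
3: successors {4}; []~r there: 4:F. ✗
4: successors {1}; []~r there: 1:F. ✗
Satisfying worlds: {1}.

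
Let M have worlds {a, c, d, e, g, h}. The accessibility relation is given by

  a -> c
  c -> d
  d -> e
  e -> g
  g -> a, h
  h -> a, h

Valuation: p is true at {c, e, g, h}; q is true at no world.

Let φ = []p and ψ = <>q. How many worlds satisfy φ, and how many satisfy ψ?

For []p:
a: successors {c}; p there: c:T. ✓
c: successors {d}; p there: d:F. ✗
d: successors {e}; p there: e:T. ✓
e: successors {g}; p there: g:T. ✓
g: successors {a, h}; p there: a:F, h:T. ✗
h: successors {a, h}; p there: a:F, h:T. ✗
— 3 worlds.
For <>q:
a: successors {c}; q there: c:F. ✗
c: successors {d}; q there: d:F. ✗
d: successors {e}; q there: e:F. ✗
e: successors {g}; q there: g:F. ✗
g: successors {a, h}; q there: a:F, h:F. ✗
h: successors {a, h}; q there: a:F, h:F. ✗
— 0 worlds.

3 and 0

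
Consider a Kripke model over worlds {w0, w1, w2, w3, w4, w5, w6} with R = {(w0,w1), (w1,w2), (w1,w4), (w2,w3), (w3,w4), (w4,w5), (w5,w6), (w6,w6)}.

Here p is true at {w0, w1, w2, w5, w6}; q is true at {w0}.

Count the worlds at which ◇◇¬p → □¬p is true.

5

w0: ◇◇¬p is T, □¬p is F. ✗
w1: ◇◇¬p is T, □¬p is F. ✗
w2: ◇◇¬p is T, □¬p is T. ✓
w3: ◇◇¬p is F, □¬p is T. ✓
w4: ◇◇¬p is F, □¬p is F. ✓
w5: ◇◇¬p is F, □¬p is F. ✓
w6: ◇◇¬p is F, □¬p is F. ✓
Satisfying worlds: {w2, w3, w4, w5, w6}.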